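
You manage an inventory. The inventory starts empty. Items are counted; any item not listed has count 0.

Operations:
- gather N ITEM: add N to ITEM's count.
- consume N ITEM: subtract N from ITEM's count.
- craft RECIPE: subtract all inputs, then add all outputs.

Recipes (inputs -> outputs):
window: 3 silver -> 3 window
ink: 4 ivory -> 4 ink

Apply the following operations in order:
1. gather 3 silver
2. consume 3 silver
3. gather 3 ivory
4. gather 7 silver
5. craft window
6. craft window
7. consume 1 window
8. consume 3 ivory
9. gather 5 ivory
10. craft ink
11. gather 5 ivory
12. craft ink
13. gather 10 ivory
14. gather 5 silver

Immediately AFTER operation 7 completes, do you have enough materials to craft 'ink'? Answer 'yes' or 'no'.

After 1 (gather 3 silver): silver=3
After 2 (consume 3 silver): (empty)
After 3 (gather 3 ivory): ivory=3
After 4 (gather 7 silver): ivory=3 silver=7
After 5 (craft window): ivory=3 silver=4 window=3
After 6 (craft window): ivory=3 silver=1 window=6
After 7 (consume 1 window): ivory=3 silver=1 window=5

Answer: no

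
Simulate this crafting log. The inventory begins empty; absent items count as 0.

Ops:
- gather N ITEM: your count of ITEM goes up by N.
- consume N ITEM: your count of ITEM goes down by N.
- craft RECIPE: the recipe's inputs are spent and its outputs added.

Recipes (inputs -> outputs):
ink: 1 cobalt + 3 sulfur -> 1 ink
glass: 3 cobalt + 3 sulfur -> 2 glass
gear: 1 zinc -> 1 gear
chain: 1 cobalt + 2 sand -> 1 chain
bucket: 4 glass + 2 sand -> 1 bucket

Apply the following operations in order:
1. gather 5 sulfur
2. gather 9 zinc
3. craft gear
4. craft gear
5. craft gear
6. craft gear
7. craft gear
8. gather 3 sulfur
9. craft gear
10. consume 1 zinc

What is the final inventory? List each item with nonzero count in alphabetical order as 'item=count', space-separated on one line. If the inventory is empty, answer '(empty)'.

After 1 (gather 5 sulfur): sulfur=5
After 2 (gather 9 zinc): sulfur=5 zinc=9
After 3 (craft gear): gear=1 sulfur=5 zinc=8
After 4 (craft gear): gear=2 sulfur=5 zinc=7
After 5 (craft gear): gear=3 sulfur=5 zinc=6
After 6 (craft gear): gear=4 sulfur=5 zinc=5
After 7 (craft gear): gear=5 sulfur=5 zinc=4
After 8 (gather 3 sulfur): gear=5 sulfur=8 zinc=4
After 9 (craft gear): gear=6 sulfur=8 zinc=3
After 10 (consume 1 zinc): gear=6 sulfur=8 zinc=2

Answer: gear=6 sulfur=8 zinc=2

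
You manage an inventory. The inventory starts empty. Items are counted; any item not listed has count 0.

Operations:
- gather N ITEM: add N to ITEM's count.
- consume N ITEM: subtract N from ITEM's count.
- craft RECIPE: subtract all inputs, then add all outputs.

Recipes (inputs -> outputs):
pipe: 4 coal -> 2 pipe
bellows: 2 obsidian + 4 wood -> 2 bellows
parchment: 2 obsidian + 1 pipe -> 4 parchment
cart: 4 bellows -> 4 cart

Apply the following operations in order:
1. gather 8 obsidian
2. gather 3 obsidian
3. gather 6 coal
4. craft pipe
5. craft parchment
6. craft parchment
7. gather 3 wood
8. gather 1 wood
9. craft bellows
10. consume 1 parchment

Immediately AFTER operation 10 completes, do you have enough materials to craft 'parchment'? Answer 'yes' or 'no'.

After 1 (gather 8 obsidian): obsidian=8
After 2 (gather 3 obsidian): obsidian=11
After 3 (gather 6 coal): coal=6 obsidian=11
After 4 (craft pipe): coal=2 obsidian=11 pipe=2
After 5 (craft parchment): coal=2 obsidian=9 parchment=4 pipe=1
After 6 (craft parchment): coal=2 obsidian=7 parchment=8
After 7 (gather 3 wood): coal=2 obsidian=7 parchment=8 wood=3
After 8 (gather 1 wood): coal=2 obsidian=7 parchment=8 wood=4
After 9 (craft bellows): bellows=2 coal=2 obsidian=5 parchment=8
After 10 (consume 1 parchment): bellows=2 coal=2 obsidian=5 parchment=7

Answer: no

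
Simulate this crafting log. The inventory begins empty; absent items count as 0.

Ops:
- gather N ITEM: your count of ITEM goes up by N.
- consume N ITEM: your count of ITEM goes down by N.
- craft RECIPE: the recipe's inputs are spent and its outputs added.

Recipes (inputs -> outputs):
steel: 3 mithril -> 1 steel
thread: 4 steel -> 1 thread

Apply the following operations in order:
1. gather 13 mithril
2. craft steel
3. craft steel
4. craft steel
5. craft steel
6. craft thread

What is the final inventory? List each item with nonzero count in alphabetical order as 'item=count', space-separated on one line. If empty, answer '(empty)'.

Answer: mithril=1 thread=1

Derivation:
After 1 (gather 13 mithril): mithril=13
After 2 (craft steel): mithril=10 steel=1
After 3 (craft steel): mithril=7 steel=2
After 4 (craft steel): mithril=4 steel=3
After 5 (craft steel): mithril=1 steel=4
After 6 (craft thread): mithril=1 thread=1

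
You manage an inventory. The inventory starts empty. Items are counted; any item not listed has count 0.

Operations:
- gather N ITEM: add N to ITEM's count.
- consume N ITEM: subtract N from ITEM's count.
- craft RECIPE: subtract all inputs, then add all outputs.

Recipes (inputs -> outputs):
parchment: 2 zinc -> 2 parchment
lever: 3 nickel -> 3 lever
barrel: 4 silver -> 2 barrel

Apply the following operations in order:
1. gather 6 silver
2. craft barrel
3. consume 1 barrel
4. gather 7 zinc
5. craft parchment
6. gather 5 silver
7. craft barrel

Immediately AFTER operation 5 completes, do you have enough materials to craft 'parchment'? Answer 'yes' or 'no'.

After 1 (gather 6 silver): silver=6
After 2 (craft barrel): barrel=2 silver=2
After 3 (consume 1 barrel): barrel=1 silver=2
After 4 (gather 7 zinc): barrel=1 silver=2 zinc=7
After 5 (craft parchment): barrel=1 parchment=2 silver=2 zinc=5

Answer: yes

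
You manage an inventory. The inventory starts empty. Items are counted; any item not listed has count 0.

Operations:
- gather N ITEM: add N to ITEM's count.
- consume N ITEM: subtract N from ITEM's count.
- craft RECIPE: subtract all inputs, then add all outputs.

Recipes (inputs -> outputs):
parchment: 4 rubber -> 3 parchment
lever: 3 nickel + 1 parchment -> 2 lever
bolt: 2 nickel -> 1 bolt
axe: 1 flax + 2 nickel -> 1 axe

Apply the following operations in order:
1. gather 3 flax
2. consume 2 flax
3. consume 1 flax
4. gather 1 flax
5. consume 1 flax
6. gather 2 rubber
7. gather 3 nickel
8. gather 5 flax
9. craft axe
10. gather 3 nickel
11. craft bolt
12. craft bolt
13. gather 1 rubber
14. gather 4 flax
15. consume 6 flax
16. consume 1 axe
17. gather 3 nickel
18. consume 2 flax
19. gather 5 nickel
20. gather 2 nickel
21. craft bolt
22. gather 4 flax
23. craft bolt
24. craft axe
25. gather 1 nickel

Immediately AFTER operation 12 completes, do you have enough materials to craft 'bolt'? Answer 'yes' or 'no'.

Answer: no

Derivation:
After 1 (gather 3 flax): flax=3
After 2 (consume 2 flax): flax=1
After 3 (consume 1 flax): (empty)
After 4 (gather 1 flax): flax=1
After 5 (consume 1 flax): (empty)
After 6 (gather 2 rubber): rubber=2
After 7 (gather 3 nickel): nickel=3 rubber=2
After 8 (gather 5 flax): flax=5 nickel=3 rubber=2
After 9 (craft axe): axe=1 flax=4 nickel=1 rubber=2
After 10 (gather 3 nickel): axe=1 flax=4 nickel=4 rubber=2
After 11 (craft bolt): axe=1 bolt=1 flax=4 nickel=2 rubber=2
After 12 (craft bolt): axe=1 bolt=2 flax=4 rubber=2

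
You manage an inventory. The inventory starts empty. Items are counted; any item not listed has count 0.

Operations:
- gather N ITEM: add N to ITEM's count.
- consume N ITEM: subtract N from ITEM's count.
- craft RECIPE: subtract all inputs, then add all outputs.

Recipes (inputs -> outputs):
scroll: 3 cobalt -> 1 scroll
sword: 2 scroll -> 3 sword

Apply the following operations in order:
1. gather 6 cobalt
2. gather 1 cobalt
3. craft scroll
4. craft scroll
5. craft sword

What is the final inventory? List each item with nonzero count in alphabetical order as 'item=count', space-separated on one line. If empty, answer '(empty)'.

Answer: cobalt=1 sword=3

Derivation:
After 1 (gather 6 cobalt): cobalt=6
After 2 (gather 1 cobalt): cobalt=7
After 3 (craft scroll): cobalt=4 scroll=1
After 4 (craft scroll): cobalt=1 scroll=2
After 5 (craft sword): cobalt=1 sword=3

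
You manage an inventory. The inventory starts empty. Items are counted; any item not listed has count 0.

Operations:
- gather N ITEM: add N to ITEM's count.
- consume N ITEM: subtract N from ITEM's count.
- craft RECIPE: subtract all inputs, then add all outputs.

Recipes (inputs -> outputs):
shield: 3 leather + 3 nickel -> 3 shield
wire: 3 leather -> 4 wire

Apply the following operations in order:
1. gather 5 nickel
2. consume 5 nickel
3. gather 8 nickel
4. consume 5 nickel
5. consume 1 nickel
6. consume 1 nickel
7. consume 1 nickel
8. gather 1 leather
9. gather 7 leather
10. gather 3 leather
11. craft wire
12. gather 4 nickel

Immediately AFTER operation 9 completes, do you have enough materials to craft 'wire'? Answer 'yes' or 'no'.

After 1 (gather 5 nickel): nickel=5
After 2 (consume 5 nickel): (empty)
After 3 (gather 8 nickel): nickel=8
After 4 (consume 5 nickel): nickel=3
After 5 (consume 1 nickel): nickel=2
After 6 (consume 1 nickel): nickel=1
After 7 (consume 1 nickel): (empty)
After 8 (gather 1 leather): leather=1
After 9 (gather 7 leather): leather=8

Answer: yes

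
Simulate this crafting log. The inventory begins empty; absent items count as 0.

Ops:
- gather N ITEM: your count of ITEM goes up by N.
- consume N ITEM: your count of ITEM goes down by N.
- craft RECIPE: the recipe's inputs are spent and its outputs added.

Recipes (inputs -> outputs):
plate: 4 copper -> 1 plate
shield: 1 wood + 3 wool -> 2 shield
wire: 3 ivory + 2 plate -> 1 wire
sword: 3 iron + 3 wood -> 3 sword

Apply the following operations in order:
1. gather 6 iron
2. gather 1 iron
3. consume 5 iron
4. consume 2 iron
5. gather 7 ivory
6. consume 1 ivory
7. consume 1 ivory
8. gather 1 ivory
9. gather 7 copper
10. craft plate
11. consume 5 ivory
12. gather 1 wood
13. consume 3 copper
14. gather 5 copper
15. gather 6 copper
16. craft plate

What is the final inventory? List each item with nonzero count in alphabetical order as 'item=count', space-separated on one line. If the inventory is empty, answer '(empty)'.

Answer: copper=7 ivory=1 plate=2 wood=1

Derivation:
After 1 (gather 6 iron): iron=6
After 2 (gather 1 iron): iron=7
After 3 (consume 5 iron): iron=2
After 4 (consume 2 iron): (empty)
After 5 (gather 7 ivory): ivory=7
After 6 (consume 1 ivory): ivory=6
After 7 (consume 1 ivory): ivory=5
After 8 (gather 1 ivory): ivory=6
After 9 (gather 7 copper): copper=7 ivory=6
After 10 (craft plate): copper=3 ivory=6 plate=1
After 11 (consume 5 ivory): copper=3 ivory=1 plate=1
After 12 (gather 1 wood): copper=3 ivory=1 plate=1 wood=1
After 13 (consume 3 copper): ivory=1 plate=1 wood=1
After 14 (gather 5 copper): copper=5 ivory=1 plate=1 wood=1
After 15 (gather 6 copper): copper=11 ivory=1 plate=1 wood=1
After 16 (craft plate): copper=7 ivory=1 plate=2 wood=1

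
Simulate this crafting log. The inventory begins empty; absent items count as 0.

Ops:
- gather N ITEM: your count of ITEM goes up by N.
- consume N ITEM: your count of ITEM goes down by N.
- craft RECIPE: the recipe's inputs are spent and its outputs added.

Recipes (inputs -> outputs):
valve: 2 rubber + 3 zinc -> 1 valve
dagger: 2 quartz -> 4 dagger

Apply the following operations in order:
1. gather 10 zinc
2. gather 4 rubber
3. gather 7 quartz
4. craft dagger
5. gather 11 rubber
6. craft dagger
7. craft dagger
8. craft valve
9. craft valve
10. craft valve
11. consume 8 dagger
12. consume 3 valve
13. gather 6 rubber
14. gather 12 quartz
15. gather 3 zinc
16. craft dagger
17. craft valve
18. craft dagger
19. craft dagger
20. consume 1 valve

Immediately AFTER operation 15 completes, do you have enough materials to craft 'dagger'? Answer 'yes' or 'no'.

Answer: yes

Derivation:
After 1 (gather 10 zinc): zinc=10
After 2 (gather 4 rubber): rubber=4 zinc=10
After 3 (gather 7 quartz): quartz=7 rubber=4 zinc=10
After 4 (craft dagger): dagger=4 quartz=5 rubber=4 zinc=10
After 5 (gather 11 rubber): dagger=4 quartz=5 rubber=15 zinc=10
After 6 (craft dagger): dagger=8 quartz=3 rubber=15 zinc=10
After 7 (craft dagger): dagger=12 quartz=1 rubber=15 zinc=10
After 8 (craft valve): dagger=12 quartz=1 rubber=13 valve=1 zinc=7
After 9 (craft valve): dagger=12 quartz=1 rubber=11 valve=2 zinc=4
After 10 (craft valve): dagger=12 quartz=1 rubber=9 valve=3 zinc=1
After 11 (consume 8 dagger): dagger=4 quartz=1 rubber=9 valve=3 zinc=1
After 12 (consume 3 valve): dagger=4 quartz=1 rubber=9 zinc=1
After 13 (gather 6 rubber): dagger=4 quartz=1 rubber=15 zinc=1
After 14 (gather 12 quartz): dagger=4 quartz=13 rubber=15 zinc=1
After 15 (gather 3 zinc): dagger=4 quartz=13 rubber=15 zinc=4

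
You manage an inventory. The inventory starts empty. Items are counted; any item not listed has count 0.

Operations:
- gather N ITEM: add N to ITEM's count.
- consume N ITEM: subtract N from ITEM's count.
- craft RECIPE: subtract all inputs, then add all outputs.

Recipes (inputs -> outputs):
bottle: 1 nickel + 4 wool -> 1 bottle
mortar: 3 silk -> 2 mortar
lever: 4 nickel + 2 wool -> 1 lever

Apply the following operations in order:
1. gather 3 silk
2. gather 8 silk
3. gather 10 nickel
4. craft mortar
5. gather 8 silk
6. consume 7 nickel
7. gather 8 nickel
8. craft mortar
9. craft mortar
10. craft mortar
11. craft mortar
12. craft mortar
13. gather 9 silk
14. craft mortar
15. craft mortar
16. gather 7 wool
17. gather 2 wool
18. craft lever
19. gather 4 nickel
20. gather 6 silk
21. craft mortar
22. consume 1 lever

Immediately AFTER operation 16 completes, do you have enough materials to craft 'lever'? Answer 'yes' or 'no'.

Answer: yes

Derivation:
After 1 (gather 3 silk): silk=3
After 2 (gather 8 silk): silk=11
After 3 (gather 10 nickel): nickel=10 silk=11
After 4 (craft mortar): mortar=2 nickel=10 silk=8
After 5 (gather 8 silk): mortar=2 nickel=10 silk=16
After 6 (consume 7 nickel): mortar=2 nickel=3 silk=16
After 7 (gather 8 nickel): mortar=2 nickel=11 silk=16
After 8 (craft mortar): mortar=4 nickel=11 silk=13
After 9 (craft mortar): mortar=6 nickel=11 silk=10
After 10 (craft mortar): mortar=8 nickel=11 silk=7
After 11 (craft mortar): mortar=10 nickel=11 silk=4
After 12 (craft mortar): mortar=12 nickel=11 silk=1
After 13 (gather 9 silk): mortar=12 nickel=11 silk=10
After 14 (craft mortar): mortar=14 nickel=11 silk=7
After 15 (craft mortar): mortar=16 nickel=11 silk=4
After 16 (gather 7 wool): mortar=16 nickel=11 silk=4 wool=7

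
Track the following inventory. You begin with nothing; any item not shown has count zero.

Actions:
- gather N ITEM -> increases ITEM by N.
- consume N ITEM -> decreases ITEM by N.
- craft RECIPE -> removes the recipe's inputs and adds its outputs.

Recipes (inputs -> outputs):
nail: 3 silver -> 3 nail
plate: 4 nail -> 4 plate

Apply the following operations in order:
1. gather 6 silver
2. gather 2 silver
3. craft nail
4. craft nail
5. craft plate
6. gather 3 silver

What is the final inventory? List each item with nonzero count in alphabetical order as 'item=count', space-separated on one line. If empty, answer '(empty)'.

Answer: nail=2 plate=4 silver=5

Derivation:
After 1 (gather 6 silver): silver=6
After 2 (gather 2 silver): silver=8
After 3 (craft nail): nail=3 silver=5
After 4 (craft nail): nail=6 silver=2
After 5 (craft plate): nail=2 plate=4 silver=2
After 6 (gather 3 silver): nail=2 plate=4 silver=5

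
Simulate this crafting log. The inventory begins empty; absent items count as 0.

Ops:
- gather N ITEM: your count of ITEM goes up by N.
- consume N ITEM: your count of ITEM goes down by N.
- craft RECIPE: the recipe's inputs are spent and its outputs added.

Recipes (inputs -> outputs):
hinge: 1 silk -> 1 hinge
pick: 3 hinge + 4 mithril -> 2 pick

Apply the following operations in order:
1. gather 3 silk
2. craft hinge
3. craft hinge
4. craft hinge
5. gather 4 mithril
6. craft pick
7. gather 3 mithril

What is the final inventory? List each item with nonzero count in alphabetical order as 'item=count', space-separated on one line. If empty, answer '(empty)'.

After 1 (gather 3 silk): silk=3
After 2 (craft hinge): hinge=1 silk=2
After 3 (craft hinge): hinge=2 silk=1
After 4 (craft hinge): hinge=3
After 5 (gather 4 mithril): hinge=3 mithril=4
After 6 (craft pick): pick=2
After 7 (gather 3 mithril): mithril=3 pick=2

Answer: mithril=3 pick=2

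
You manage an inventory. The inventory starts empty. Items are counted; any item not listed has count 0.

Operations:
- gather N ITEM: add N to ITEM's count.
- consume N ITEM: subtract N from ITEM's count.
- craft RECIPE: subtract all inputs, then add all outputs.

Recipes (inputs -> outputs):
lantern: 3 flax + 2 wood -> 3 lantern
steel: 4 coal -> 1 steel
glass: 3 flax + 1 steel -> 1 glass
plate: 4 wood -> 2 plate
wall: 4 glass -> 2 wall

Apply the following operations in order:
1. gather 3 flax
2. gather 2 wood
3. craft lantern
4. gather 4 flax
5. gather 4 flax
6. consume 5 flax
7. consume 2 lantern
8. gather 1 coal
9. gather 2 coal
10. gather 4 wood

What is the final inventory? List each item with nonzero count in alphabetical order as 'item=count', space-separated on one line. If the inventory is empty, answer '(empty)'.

Answer: coal=3 flax=3 lantern=1 wood=4

Derivation:
After 1 (gather 3 flax): flax=3
After 2 (gather 2 wood): flax=3 wood=2
After 3 (craft lantern): lantern=3
After 4 (gather 4 flax): flax=4 lantern=3
After 5 (gather 4 flax): flax=8 lantern=3
After 6 (consume 5 flax): flax=3 lantern=3
After 7 (consume 2 lantern): flax=3 lantern=1
After 8 (gather 1 coal): coal=1 flax=3 lantern=1
After 9 (gather 2 coal): coal=3 flax=3 lantern=1
After 10 (gather 4 wood): coal=3 flax=3 lantern=1 wood=4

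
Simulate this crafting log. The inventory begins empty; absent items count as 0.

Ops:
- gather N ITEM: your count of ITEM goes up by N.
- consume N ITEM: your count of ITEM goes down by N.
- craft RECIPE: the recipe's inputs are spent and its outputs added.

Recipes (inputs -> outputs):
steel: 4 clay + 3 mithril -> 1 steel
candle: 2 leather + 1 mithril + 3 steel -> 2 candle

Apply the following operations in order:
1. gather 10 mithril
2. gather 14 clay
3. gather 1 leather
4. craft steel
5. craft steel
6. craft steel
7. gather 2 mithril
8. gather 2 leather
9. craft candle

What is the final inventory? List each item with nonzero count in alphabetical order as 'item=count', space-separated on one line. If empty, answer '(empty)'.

Answer: candle=2 clay=2 leather=1 mithril=2

Derivation:
After 1 (gather 10 mithril): mithril=10
After 2 (gather 14 clay): clay=14 mithril=10
After 3 (gather 1 leather): clay=14 leather=1 mithril=10
After 4 (craft steel): clay=10 leather=1 mithril=7 steel=1
After 5 (craft steel): clay=6 leather=1 mithril=4 steel=2
After 6 (craft steel): clay=2 leather=1 mithril=1 steel=3
After 7 (gather 2 mithril): clay=2 leather=1 mithril=3 steel=3
After 8 (gather 2 leather): clay=2 leather=3 mithril=3 steel=3
After 9 (craft candle): candle=2 clay=2 leather=1 mithril=2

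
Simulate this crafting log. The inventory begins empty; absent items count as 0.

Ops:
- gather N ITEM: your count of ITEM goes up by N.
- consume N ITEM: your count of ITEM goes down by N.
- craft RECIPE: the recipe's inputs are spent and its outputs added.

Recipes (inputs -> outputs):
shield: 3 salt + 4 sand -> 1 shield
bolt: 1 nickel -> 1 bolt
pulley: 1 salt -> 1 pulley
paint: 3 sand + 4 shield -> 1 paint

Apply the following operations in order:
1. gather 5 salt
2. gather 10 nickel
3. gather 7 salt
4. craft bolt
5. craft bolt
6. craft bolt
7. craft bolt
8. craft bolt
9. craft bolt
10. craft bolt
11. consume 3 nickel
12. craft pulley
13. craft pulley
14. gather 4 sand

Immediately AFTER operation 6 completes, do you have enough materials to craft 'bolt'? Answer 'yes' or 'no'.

Answer: yes

Derivation:
After 1 (gather 5 salt): salt=5
After 2 (gather 10 nickel): nickel=10 salt=5
After 3 (gather 7 salt): nickel=10 salt=12
After 4 (craft bolt): bolt=1 nickel=9 salt=12
After 5 (craft bolt): bolt=2 nickel=8 salt=12
After 6 (craft bolt): bolt=3 nickel=7 salt=12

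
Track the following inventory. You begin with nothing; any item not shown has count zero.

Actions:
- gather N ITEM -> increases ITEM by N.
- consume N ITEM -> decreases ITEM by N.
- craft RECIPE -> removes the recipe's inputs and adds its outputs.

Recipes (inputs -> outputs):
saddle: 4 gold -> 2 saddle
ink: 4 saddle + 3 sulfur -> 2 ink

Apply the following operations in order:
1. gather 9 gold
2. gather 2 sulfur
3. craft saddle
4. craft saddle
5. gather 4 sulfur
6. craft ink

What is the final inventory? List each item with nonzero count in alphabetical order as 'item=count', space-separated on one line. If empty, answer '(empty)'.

Answer: gold=1 ink=2 sulfur=3

Derivation:
After 1 (gather 9 gold): gold=9
After 2 (gather 2 sulfur): gold=9 sulfur=2
After 3 (craft saddle): gold=5 saddle=2 sulfur=2
After 4 (craft saddle): gold=1 saddle=4 sulfur=2
After 5 (gather 4 sulfur): gold=1 saddle=4 sulfur=6
After 6 (craft ink): gold=1 ink=2 sulfur=3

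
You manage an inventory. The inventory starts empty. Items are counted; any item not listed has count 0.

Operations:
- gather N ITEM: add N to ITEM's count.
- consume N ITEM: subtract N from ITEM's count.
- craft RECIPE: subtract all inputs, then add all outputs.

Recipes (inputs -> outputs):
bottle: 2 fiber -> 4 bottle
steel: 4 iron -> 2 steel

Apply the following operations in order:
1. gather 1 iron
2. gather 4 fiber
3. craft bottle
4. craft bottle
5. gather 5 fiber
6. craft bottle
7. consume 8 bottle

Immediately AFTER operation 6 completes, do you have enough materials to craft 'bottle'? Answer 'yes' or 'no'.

After 1 (gather 1 iron): iron=1
After 2 (gather 4 fiber): fiber=4 iron=1
After 3 (craft bottle): bottle=4 fiber=2 iron=1
After 4 (craft bottle): bottle=8 iron=1
After 5 (gather 5 fiber): bottle=8 fiber=5 iron=1
After 6 (craft bottle): bottle=12 fiber=3 iron=1

Answer: yes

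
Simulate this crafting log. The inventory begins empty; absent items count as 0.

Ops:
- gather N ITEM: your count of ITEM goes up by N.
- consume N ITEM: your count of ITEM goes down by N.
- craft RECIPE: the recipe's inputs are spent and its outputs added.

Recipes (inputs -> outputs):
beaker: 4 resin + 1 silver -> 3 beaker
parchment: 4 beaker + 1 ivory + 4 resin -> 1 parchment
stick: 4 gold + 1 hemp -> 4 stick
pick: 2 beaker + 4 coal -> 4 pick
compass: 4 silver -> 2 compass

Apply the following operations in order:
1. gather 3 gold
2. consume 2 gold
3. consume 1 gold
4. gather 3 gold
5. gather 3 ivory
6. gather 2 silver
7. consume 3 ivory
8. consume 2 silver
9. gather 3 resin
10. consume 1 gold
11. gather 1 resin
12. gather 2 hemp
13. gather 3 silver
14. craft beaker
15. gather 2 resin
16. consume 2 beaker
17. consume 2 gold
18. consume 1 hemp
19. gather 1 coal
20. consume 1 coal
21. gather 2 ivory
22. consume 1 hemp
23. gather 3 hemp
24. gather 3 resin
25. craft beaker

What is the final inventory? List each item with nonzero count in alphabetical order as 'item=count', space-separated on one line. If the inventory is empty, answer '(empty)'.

After 1 (gather 3 gold): gold=3
After 2 (consume 2 gold): gold=1
After 3 (consume 1 gold): (empty)
After 4 (gather 3 gold): gold=3
After 5 (gather 3 ivory): gold=3 ivory=3
After 6 (gather 2 silver): gold=3 ivory=3 silver=2
After 7 (consume 3 ivory): gold=3 silver=2
After 8 (consume 2 silver): gold=3
After 9 (gather 3 resin): gold=3 resin=3
After 10 (consume 1 gold): gold=2 resin=3
After 11 (gather 1 resin): gold=2 resin=4
After 12 (gather 2 hemp): gold=2 hemp=2 resin=4
After 13 (gather 3 silver): gold=2 hemp=2 resin=4 silver=3
After 14 (craft beaker): beaker=3 gold=2 hemp=2 silver=2
After 15 (gather 2 resin): beaker=3 gold=2 hemp=2 resin=2 silver=2
After 16 (consume 2 beaker): beaker=1 gold=2 hemp=2 resin=2 silver=2
After 17 (consume 2 gold): beaker=1 hemp=2 resin=2 silver=2
After 18 (consume 1 hemp): beaker=1 hemp=1 resin=2 silver=2
After 19 (gather 1 coal): beaker=1 coal=1 hemp=1 resin=2 silver=2
After 20 (consume 1 coal): beaker=1 hemp=1 resin=2 silver=2
After 21 (gather 2 ivory): beaker=1 hemp=1 ivory=2 resin=2 silver=2
After 22 (consume 1 hemp): beaker=1 ivory=2 resin=2 silver=2
After 23 (gather 3 hemp): beaker=1 hemp=3 ivory=2 resin=2 silver=2
After 24 (gather 3 resin): beaker=1 hemp=3 ivory=2 resin=5 silver=2
After 25 (craft beaker): beaker=4 hemp=3 ivory=2 resin=1 silver=1

Answer: beaker=4 hemp=3 ivory=2 resin=1 silver=1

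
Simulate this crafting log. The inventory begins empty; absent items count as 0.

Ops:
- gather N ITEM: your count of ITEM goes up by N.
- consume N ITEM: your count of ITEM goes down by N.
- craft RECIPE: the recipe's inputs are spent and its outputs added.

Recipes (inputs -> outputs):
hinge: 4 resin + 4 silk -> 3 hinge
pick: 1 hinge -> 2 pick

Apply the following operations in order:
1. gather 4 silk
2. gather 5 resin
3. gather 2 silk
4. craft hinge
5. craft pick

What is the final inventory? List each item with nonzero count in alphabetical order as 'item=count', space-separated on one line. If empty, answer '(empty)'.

Answer: hinge=2 pick=2 resin=1 silk=2

Derivation:
After 1 (gather 4 silk): silk=4
After 2 (gather 5 resin): resin=5 silk=4
After 3 (gather 2 silk): resin=5 silk=6
After 4 (craft hinge): hinge=3 resin=1 silk=2
After 5 (craft pick): hinge=2 pick=2 resin=1 silk=2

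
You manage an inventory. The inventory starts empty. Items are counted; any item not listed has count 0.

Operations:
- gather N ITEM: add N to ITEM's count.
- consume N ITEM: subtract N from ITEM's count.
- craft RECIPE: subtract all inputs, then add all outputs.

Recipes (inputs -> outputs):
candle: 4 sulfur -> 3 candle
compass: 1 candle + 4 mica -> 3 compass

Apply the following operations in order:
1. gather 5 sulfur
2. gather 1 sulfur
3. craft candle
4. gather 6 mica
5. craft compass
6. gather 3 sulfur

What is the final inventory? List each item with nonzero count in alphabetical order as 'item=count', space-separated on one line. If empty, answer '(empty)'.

After 1 (gather 5 sulfur): sulfur=5
After 2 (gather 1 sulfur): sulfur=6
After 3 (craft candle): candle=3 sulfur=2
After 4 (gather 6 mica): candle=3 mica=6 sulfur=2
After 5 (craft compass): candle=2 compass=3 mica=2 sulfur=2
After 6 (gather 3 sulfur): candle=2 compass=3 mica=2 sulfur=5

Answer: candle=2 compass=3 mica=2 sulfur=5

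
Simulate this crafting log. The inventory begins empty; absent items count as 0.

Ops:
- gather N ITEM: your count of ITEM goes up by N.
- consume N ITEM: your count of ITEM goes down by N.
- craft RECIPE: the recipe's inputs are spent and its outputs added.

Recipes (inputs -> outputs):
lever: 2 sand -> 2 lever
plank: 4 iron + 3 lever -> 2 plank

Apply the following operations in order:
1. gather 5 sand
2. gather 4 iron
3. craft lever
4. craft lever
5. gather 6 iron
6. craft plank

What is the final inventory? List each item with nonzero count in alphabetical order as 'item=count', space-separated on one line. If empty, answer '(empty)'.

After 1 (gather 5 sand): sand=5
After 2 (gather 4 iron): iron=4 sand=5
After 3 (craft lever): iron=4 lever=2 sand=3
After 4 (craft lever): iron=4 lever=4 sand=1
After 5 (gather 6 iron): iron=10 lever=4 sand=1
After 6 (craft plank): iron=6 lever=1 plank=2 sand=1

Answer: iron=6 lever=1 plank=2 sand=1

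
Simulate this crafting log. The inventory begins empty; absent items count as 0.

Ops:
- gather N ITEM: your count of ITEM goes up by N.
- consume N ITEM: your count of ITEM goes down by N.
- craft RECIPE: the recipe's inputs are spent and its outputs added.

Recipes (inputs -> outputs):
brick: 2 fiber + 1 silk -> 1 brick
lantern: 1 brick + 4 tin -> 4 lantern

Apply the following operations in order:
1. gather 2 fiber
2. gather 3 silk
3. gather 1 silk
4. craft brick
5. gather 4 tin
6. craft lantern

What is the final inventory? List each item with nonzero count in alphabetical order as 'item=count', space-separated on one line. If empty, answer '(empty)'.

After 1 (gather 2 fiber): fiber=2
After 2 (gather 3 silk): fiber=2 silk=3
After 3 (gather 1 silk): fiber=2 silk=4
After 4 (craft brick): brick=1 silk=3
After 5 (gather 4 tin): brick=1 silk=3 tin=4
After 6 (craft lantern): lantern=4 silk=3

Answer: lantern=4 silk=3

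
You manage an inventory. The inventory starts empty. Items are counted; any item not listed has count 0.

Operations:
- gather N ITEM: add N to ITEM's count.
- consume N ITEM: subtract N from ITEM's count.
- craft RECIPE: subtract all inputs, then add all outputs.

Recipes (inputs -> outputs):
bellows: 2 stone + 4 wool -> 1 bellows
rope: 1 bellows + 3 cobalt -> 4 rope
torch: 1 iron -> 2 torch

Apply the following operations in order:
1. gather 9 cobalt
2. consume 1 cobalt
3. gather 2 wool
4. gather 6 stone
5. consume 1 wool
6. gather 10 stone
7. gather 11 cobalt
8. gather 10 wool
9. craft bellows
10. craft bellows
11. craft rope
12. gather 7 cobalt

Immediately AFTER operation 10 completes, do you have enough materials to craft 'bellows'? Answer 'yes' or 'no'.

After 1 (gather 9 cobalt): cobalt=9
After 2 (consume 1 cobalt): cobalt=8
After 3 (gather 2 wool): cobalt=8 wool=2
After 4 (gather 6 stone): cobalt=8 stone=6 wool=2
After 5 (consume 1 wool): cobalt=8 stone=6 wool=1
After 6 (gather 10 stone): cobalt=8 stone=16 wool=1
After 7 (gather 11 cobalt): cobalt=19 stone=16 wool=1
After 8 (gather 10 wool): cobalt=19 stone=16 wool=11
After 9 (craft bellows): bellows=1 cobalt=19 stone=14 wool=7
After 10 (craft bellows): bellows=2 cobalt=19 stone=12 wool=3

Answer: no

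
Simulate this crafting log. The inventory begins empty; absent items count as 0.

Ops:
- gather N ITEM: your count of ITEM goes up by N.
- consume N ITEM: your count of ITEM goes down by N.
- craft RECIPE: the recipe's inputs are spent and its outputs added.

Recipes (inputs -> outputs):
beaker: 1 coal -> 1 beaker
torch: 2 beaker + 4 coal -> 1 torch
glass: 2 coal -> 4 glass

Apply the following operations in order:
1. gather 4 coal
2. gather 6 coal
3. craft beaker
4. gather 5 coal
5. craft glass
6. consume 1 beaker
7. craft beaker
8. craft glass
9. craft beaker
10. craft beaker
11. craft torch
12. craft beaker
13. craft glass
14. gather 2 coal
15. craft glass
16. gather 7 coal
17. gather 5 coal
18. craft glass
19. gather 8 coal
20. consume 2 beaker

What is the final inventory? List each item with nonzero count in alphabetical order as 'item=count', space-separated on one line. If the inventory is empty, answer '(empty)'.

After 1 (gather 4 coal): coal=4
After 2 (gather 6 coal): coal=10
After 3 (craft beaker): beaker=1 coal=9
After 4 (gather 5 coal): beaker=1 coal=14
After 5 (craft glass): beaker=1 coal=12 glass=4
After 6 (consume 1 beaker): coal=12 glass=4
After 7 (craft beaker): beaker=1 coal=11 glass=4
After 8 (craft glass): beaker=1 coal=9 glass=8
After 9 (craft beaker): beaker=2 coal=8 glass=8
After 10 (craft beaker): beaker=3 coal=7 glass=8
After 11 (craft torch): beaker=1 coal=3 glass=8 torch=1
After 12 (craft beaker): beaker=2 coal=2 glass=8 torch=1
After 13 (craft glass): beaker=2 glass=12 torch=1
After 14 (gather 2 coal): beaker=2 coal=2 glass=12 torch=1
After 15 (craft glass): beaker=2 glass=16 torch=1
After 16 (gather 7 coal): beaker=2 coal=7 glass=16 torch=1
After 17 (gather 5 coal): beaker=2 coal=12 glass=16 torch=1
After 18 (craft glass): beaker=2 coal=10 glass=20 torch=1
After 19 (gather 8 coal): beaker=2 coal=18 glass=20 torch=1
After 20 (consume 2 beaker): coal=18 glass=20 torch=1

Answer: coal=18 glass=20 torch=1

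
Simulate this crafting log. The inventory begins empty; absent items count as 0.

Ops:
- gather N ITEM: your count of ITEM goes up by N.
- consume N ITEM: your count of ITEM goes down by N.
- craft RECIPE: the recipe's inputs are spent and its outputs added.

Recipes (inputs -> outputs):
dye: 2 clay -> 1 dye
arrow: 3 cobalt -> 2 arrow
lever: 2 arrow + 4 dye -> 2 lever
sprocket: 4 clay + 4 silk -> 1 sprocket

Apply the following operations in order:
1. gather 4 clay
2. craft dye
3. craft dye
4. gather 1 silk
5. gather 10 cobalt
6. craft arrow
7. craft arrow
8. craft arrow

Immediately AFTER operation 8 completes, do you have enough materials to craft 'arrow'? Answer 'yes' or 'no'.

Answer: no

Derivation:
After 1 (gather 4 clay): clay=4
After 2 (craft dye): clay=2 dye=1
After 3 (craft dye): dye=2
After 4 (gather 1 silk): dye=2 silk=1
After 5 (gather 10 cobalt): cobalt=10 dye=2 silk=1
After 6 (craft arrow): arrow=2 cobalt=7 dye=2 silk=1
After 7 (craft arrow): arrow=4 cobalt=4 dye=2 silk=1
After 8 (craft arrow): arrow=6 cobalt=1 dye=2 silk=1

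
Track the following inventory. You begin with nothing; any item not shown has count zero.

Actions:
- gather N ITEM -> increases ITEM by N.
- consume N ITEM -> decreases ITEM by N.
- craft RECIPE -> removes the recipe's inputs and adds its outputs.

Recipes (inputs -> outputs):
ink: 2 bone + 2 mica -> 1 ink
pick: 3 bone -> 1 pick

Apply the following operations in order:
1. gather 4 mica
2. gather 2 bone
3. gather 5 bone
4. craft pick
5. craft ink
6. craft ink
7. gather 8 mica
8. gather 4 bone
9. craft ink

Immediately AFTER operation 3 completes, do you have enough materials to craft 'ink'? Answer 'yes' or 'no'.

Answer: yes

Derivation:
After 1 (gather 4 mica): mica=4
After 2 (gather 2 bone): bone=2 mica=4
After 3 (gather 5 bone): bone=7 mica=4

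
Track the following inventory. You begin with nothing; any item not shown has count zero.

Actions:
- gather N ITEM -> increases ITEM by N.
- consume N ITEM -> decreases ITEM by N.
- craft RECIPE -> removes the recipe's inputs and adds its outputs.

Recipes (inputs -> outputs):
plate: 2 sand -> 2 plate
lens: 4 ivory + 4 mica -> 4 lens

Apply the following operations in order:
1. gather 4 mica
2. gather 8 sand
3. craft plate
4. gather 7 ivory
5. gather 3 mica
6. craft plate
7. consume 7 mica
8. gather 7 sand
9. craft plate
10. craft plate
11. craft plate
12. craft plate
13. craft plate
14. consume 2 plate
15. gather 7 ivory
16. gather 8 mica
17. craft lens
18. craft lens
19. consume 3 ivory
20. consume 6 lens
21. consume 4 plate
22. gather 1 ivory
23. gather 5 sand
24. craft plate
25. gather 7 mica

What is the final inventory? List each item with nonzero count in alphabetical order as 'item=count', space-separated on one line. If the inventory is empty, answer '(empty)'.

Answer: ivory=4 lens=2 mica=7 plate=10 sand=4

Derivation:
After 1 (gather 4 mica): mica=4
After 2 (gather 8 sand): mica=4 sand=8
After 3 (craft plate): mica=4 plate=2 sand=6
After 4 (gather 7 ivory): ivory=7 mica=4 plate=2 sand=6
After 5 (gather 3 mica): ivory=7 mica=7 plate=2 sand=6
After 6 (craft plate): ivory=7 mica=7 plate=4 sand=4
After 7 (consume 7 mica): ivory=7 plate=4 sand=4
After 8 (gather 7 sand): ivory=7 plate=4 sand=11
After 9 (craft plate): ivory=7 plate=6 sand=9
After 10 (craft plate): ivory=7 plate=8 sand=7
After 11 (craft plate): ivory=7 plate=10 sand=5
After 12 (craft plate): ivory=7 plate=12 sand=3
After 13 (craft plate): ivory=7 plate=14 sand=1
After 14 (consume 2 plate): ivory=7 plate=12 sand=1
After 15 (gather 7 ivory): ivory=14 plate=12 sand=1
After 16 (gather 8 mica): ivory=14 mica=8 plate=12 sand=1
After 17 (craft lens): ivory=10 lens=4 mica=4 plate=12 sand=1
After 18 (craft lens): ivory=6 lens=8 plate=12 sand=1
After 19 (consume 3 ivory): ivory=3 lens=8 plate=12 sand=1
After 20 (consume 6 lens): ivory=3 lens=2 plate=12 sand=1
After 21 (consume 4 plate): ivory=3 lens=2 plate=8 sand=1
After 22 (gather 1 ivory): ivory=4 lens=2 plate=8 sand=1
After 23 (gather 5 sand): ivory=4 lens=2 plate=8 sand=6
After 24 (craft plate): ivory=4 lens=2 plate=10 sand=4
After 25 (gather 7 mica): ivory=4 lens=2 mica=7 plate=10 sand=4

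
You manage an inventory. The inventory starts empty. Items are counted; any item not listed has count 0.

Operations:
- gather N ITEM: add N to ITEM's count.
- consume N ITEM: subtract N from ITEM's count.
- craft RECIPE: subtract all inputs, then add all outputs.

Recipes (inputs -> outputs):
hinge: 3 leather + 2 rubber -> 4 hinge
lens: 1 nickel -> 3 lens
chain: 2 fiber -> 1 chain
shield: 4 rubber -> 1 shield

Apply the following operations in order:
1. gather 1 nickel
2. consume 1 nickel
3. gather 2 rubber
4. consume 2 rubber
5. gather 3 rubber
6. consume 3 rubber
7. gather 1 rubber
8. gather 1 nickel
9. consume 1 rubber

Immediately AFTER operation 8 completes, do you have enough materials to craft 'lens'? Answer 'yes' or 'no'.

Answer: yes

Derivation:
After 1 (gather 1 nickel): nickel=1
After 2 (consume 1 nickel): (empty)
After 3 (gather 2 rubber): rubber=2
After 4 (consume 2 rubber): (empty)
After 5 (gather 3 rubber): rubber=3
After 6 (consume 3 rubber): (empty)
After 7 (gather 1 rubber): rubber=1
After 8 (gather 1 nickel): nickel=1 rubber=1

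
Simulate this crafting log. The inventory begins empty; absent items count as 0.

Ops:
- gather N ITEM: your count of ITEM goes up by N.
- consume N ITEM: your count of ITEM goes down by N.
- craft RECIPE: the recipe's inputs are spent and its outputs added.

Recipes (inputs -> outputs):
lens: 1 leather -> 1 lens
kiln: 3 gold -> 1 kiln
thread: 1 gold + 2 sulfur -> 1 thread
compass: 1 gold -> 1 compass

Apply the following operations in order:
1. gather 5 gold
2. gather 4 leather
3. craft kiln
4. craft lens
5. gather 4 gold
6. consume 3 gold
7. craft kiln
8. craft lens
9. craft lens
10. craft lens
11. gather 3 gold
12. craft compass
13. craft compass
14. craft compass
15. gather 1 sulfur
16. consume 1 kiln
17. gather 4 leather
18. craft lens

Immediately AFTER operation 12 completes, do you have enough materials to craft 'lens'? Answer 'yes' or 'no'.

Answer: no

Derivation:
After 1 (gather 5 gold): gold=5
After 2 (gather 4 leather): gold=5 leather=4
After 3 (craft kiln): gold=2 kiln=1 leather=4
After 4 (craft lens): gold=2 kiln=1 leather=3 lens=1
After 5 (gather 4 gold): gold=6 kiln=1 leather=3 lens=1
After 6 (consume 3 gold): gold=3 kiln=1 leather=3 lens=1
After 7 (craft kiln): kiln=2 leather=3 lens=1
After 8 (craft lens): kiln=2 leather=2 lens=2
After 9 (craft lens): kiln=2 leather=1 lens=3
After 10 (craft lens): kiln=2 lens=4
After 11 (gather 3 gold): gold=3 kiln=2 lens=4
After 12 (craft compass): compass=1 gold=2 kiln=2 lens=4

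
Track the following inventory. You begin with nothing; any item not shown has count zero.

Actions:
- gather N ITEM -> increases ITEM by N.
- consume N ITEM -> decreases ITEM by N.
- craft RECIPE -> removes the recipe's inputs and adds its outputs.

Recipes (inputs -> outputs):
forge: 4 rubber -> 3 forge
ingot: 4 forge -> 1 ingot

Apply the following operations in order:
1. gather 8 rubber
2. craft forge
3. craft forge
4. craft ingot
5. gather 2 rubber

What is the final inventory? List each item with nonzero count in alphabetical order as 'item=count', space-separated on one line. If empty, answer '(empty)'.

After 1 (gather 8 rubber): rubber=8
After 2 (craft forge): forge=3 rubber=4
After 3 (craft forge): forge=6
After 4 (craft ingot): forge=2 ingot=1
After 5 (gather 2 rubber): forge=2 ingot=1 rubber=2

Answer: forge=2 ingot=1 rubber=2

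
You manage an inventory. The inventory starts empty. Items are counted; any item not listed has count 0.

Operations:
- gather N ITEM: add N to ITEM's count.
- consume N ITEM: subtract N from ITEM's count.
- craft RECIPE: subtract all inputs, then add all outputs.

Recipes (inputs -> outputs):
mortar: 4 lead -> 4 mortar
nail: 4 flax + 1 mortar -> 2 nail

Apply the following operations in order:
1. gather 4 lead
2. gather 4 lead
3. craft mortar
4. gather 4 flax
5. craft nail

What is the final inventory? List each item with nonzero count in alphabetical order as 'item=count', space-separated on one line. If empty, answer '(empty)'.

After 1 (gather 4 lead): lead=4
After 2 (gather 4 lead): lead=8
After 3 (craft mortar): lead=4 mortar=4
After 4 (gather 4 flax): flax=4 lead=4 mortar=4
After 5 (craft nail): lead=4 mortar=3 nail=2

Answer: lead=4 mortar=3 nail=2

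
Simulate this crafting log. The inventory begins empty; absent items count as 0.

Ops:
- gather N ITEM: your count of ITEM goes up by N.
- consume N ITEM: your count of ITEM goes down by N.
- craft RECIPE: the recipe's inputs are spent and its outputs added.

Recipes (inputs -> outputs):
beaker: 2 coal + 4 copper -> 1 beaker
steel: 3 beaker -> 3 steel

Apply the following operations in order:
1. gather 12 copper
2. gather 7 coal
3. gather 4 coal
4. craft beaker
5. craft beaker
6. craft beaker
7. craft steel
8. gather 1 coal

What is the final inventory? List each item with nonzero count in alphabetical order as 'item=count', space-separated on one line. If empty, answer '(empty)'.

Answer: coal=6 steel=3

Derivation:
After 1 (gather 12 copper): copper=12
After 2 (gather 7 coal): coal=7 copper=12
After 3 (gather 4 coal): coal=11 copper=12
After 4 (craft beaker): beaker=1 coal=9 copper=8
After 5 (craft beaker): beaker=2 coal=7 copper=4
After 6 (craft beaker): beaker=3 coal=5
After 7 (craft steel): coal=5 steel=3
After 8 (gather 1 coal): coal=6 steel=3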